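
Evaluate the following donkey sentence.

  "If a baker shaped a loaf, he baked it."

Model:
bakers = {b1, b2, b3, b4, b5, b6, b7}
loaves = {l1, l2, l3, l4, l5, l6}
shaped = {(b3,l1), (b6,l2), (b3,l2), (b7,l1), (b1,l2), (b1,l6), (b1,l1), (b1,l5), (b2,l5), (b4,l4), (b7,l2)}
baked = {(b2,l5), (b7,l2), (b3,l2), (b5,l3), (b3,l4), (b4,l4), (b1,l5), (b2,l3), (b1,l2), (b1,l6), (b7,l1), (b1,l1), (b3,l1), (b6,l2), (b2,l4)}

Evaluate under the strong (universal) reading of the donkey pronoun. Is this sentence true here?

True

"it" takes "a loaf" as antecedent — a donkey pronoun bound across the clause boundary.
Strong reading: for every (b,l) with shaped(b,l), baked(b,l).
Restrictor pairs: (b1,l1) ✓  (b1,l2) ✓  (b1,l5) ✓  (b1,l6) ✓  (b2,l5) ✓  (b3,l1) ✓  (b3,l2) ✓  (b4,l4) ✓  (b6,l2) ✓  (b7,l1) ✓  (b7,l2) ✓
Every restrictor pair satisfies the scope.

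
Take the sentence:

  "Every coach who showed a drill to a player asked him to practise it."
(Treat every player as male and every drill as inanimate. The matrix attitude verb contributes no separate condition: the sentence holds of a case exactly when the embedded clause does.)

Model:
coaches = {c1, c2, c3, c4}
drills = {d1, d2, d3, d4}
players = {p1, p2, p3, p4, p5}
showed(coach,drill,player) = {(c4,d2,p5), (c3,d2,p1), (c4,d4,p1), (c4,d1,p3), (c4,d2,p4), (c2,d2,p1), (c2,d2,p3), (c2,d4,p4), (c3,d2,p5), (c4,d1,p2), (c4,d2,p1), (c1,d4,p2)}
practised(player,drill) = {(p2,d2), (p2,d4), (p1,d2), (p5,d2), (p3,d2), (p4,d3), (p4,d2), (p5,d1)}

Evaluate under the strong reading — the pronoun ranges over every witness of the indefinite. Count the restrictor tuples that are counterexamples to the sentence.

"him" takes "a player" as antecedent and "it" takes "a drill"; both are donkey pronouns co-varying with the restrictor.
Strong reading: for every (c,d,p) with showed(c,d,p), practised(p,d).
Restrictor triples: (c1,d4,p2)→practised(p2,d4) ✓  (c2,d2,p1)→practised(p1,d2) ✓  (c2,d2,p3)→practised(p3,d2) ✓  (c2,d4,p4)→practised(p4,d4) ✗  (c3,d2,p1)→practised(p1,d2) ✓  (c3,d2,p5)→practised(p5,d2) ✓  (c4,d1,p2)→practised(p2,d1) ✗  (c4,d1,p3)→practised(p3,d1) ✗  (c4,d2,p1)→practised(p1,d2) ✓  (c4,d2,p4)→practised(p4,d2) ✓  (c4,d2,p5)→practised(p5,d2) ✓  (c4,d4,p1)→practised(p1,d4) ✗
Counterexamples (restrictor triples failing the scope): 4.

4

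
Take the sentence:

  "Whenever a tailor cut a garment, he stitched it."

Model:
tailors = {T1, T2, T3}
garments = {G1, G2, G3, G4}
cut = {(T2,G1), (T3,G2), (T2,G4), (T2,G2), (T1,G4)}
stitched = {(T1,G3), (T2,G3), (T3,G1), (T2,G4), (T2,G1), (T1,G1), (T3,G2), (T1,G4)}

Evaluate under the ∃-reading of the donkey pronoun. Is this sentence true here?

"it" takes "a garment" as antecedent — a donkey pronoun bound across the clause boundary.
Weak reading: every tailor t with some cut-garment has at least one cut-garment g such that stitched(t,g).
Per tailor: T1:✓  T2:✓  T3:✓
Every tailor in the restrictor has a witness.

True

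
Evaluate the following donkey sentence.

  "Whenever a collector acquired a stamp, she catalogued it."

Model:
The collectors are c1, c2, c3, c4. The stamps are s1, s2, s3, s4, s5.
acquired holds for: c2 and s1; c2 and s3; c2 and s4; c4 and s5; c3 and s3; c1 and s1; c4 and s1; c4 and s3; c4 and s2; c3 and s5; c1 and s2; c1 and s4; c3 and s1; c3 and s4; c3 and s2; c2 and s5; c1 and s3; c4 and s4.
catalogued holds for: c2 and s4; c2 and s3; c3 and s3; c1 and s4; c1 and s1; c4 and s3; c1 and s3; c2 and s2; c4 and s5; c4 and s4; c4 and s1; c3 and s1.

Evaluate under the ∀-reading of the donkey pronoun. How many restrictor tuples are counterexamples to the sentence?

7

"it" takes "a stamp" as antecedent — a donkey pronoun bound across the clause boundary.
Strong reading: for every (c,s) with acquired(c,s), catalogued(c,s).
Restrictor pairs: (c1,s1) ✓  (c1,s2) ✗  (c1,s3) ✓  (c1,s4) ✓  (c2,s1) ✗  (c2,s3) ✓  (c2,s4) ✓  (c2,s5) ✗  (c3,s1) ✓  (c3,s2) ✗  (c3,s3) ✓  (c3,s4) ✗  (c3,s5) ✗  (c4,s1) ✓  (c4,s2) ✗  (c4,s3) ✓  (c4,s4) ✓  (c4,s5) ✓
Counterexamples (restrictor pairs failing the scope): 7.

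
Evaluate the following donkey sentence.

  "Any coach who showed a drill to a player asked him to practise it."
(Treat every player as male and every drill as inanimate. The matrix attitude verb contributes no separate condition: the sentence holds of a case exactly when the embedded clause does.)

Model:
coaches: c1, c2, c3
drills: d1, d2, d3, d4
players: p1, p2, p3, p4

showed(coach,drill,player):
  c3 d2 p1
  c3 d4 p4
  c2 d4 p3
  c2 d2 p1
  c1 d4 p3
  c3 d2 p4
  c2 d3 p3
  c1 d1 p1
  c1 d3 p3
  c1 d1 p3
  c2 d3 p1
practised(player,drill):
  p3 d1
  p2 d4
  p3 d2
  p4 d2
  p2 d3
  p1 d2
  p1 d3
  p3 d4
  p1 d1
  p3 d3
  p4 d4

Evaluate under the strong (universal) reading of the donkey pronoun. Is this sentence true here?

"him" takes "a player" as antecedent and "it" takes "a drill"; both are donkey pronouns co-varying with the restrictor.
Strong reading: for every (c,d,p) with showed(c,d,p), practised(p,d).
Restrictor triples: (c1,d1,p1)→practised(p1,d1) ✓  (c1,d1,p3)→practised(p3,d1) ✓  (c1,d3,p3)→practised(p3,d3) ✓  (c1,d4,p3)→practised(p3,d4) ✓  (c2,d2,p1)→practised(p1,d2) ✓  (c2,d3,p1)→practised(p1,d3) ✓  (c2,d3,p3)→practised(p3,d3) ✓  (c2,d4,p3)→practised(p3,d4) ✓  (c3,d2,p1)→practised(p1,d2) ✓  (c3,d2,p4)→practised(p4,d2) ✓  (c3,d4,p4)→practised(p4,d4) ✓
Every restrictor triple satisfies the scope.

True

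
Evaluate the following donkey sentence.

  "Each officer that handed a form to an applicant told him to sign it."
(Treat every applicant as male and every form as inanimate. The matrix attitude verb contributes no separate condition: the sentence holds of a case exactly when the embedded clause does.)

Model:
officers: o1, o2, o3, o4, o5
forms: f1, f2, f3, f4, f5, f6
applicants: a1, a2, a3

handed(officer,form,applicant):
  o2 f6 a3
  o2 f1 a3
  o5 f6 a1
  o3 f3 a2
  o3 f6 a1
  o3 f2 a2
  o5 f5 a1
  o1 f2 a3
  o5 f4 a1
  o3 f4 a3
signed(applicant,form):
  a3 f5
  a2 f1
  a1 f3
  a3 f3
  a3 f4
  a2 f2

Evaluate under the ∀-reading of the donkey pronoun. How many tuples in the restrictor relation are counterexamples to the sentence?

"him" takes "an applicant" as antecedent and "it" takes "a form"; both are donkey pronouns co-varying with the restrictor.
Strong reading: for every (o,f,a) with handed(o,f,a), signed(a,f).
Restrictor triples: (o1,f2,a3)→signed(a3,f2) ✗  (o2,f1,a3)→signed(a3,f1) ✗  (o2,f6,a3)→signed(a3,f6) ✗  (o3,f2,a2)→signed(a2,f2) ✓  (o3,f3,a2)→signed(a2,f3) ✗  (o3,f4,a3)→signed(a3,f4) ✓  (o3,f6,a1)→signed(a1,f6) ✗  (o5,f4,a1)→signed(a1,f4) ✗  (o5,f5,a1)→signed(a1,f5) ✗  (o5,f6,a1)→signed(a1,f6) ✗
Counterexamples (restrictor triples failing the scope): 8.

8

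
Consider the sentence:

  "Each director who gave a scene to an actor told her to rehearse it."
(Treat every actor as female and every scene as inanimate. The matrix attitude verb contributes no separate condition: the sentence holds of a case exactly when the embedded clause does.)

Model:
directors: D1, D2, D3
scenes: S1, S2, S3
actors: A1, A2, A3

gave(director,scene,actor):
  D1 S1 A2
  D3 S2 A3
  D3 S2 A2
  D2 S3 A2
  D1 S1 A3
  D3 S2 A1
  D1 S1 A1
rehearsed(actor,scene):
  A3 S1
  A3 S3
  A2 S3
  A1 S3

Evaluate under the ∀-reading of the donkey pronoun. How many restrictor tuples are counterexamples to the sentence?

5

"her" takes "an actor" as antecedent and "it" takes "a scene"; both are donkey pronouns co-varying with the restrictor.
Strong reading: for every (d,s,a) with gave(d,s,a), rehearsed(a,s).
Restrictor triples: (D1,S1,A1)→rehearsed(A1,S1) ✗  (D1,S1,A2)→rehearsed(A2,S1) ✗  (D1,S1,A3)→rehearsed(A3,S1) ✓  (D2,S3,A2)→rehearsed(A2,S3) ✓  (D3,S2,A1)→rehearsed(A1,S2) ✗  (D3,S2,A2)→rehearsed(A2,S2) ✗  (D3,S2,A3)→rehearsed(A3,S2) ✗
Counterexamples (restrictor triples failing the scope): 5.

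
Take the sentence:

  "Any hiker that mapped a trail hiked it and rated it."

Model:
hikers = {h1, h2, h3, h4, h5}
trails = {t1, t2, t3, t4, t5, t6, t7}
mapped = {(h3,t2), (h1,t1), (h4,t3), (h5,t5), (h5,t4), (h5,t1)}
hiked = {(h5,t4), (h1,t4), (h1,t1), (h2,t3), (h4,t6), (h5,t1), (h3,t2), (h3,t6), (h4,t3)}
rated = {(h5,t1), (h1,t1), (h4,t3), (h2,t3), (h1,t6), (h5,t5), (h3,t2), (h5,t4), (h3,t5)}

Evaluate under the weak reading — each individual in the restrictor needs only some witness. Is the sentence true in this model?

"it" takes "a trail" as antecedent — a donkey pronoun bound across the clause boundary.
Weak reading: every hiker h with some mapped-trail has at least one mapped-trail t such that hiked(h,t) ∧ rated(h,t).
Per hiker: h1:✓  h3:✓  h4:✓  h5:✓
Every hiker in the restrictor has a witness.

True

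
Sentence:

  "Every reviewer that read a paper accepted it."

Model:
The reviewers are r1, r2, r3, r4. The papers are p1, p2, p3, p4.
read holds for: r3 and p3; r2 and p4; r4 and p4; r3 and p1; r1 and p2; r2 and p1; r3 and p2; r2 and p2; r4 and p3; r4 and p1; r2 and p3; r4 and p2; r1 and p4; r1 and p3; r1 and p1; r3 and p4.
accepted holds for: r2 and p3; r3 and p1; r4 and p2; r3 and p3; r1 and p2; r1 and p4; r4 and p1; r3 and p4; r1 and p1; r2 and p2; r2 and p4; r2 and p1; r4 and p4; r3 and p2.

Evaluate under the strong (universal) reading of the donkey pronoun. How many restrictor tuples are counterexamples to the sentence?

2

"it" takes "a paper" as antecedent — a donkey pronoun bound across the clause boundary.
Strong reading: for every (r,p) with read(r,p), accepted(r,p).
Restrictor pairs: (r1,p1) ✓  (r1,p2) ✓  (r1,p3) ✗  (r1,p4) ✓  (r2,p1) ✓  (r2,p2) ✓  (r2,p3) ✓  (r2,p4) ✓  (r3,p1) ✓  (r3,p2) ✓  (r3,p3) ✓  (r3,p4) ✓  (r4,p1) ✓  (r4,p2) ✓  (r4,p3) ✗  (r4,p4) ✓
Counterexamples (restrictor pairs failing the scope): 2.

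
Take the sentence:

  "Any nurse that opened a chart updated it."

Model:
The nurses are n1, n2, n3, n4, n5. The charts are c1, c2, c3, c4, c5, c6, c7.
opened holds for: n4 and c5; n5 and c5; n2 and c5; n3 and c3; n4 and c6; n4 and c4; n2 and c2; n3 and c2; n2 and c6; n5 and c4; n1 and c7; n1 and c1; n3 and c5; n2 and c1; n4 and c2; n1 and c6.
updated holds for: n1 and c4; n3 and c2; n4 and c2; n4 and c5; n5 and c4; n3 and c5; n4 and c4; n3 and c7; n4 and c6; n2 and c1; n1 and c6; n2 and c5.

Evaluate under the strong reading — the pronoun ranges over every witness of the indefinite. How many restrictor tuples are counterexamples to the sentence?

"it" takes "a chart" as antecedent — a donkey pronoun bound across the clause boundary.
Strong reading: for every (n,c) with opened(n,c), updated(n,c).
Restrictor pairs: (n1,c1) ✗  (n1,c6) ✓  (n1,c7) ✗  (n2,c1) ✓  (n2,c2) ✗  (n2,c5) ✓  (n2,c6) ✗  (n3,c2) ✓  (n3,c3) ✗  (n3,c5) ✓  (n4,c2) ✓  (n4,c4) ✓  (n4,c5) ✓  (n4,c6) ✓  (n5,c4) ✓  (n5,c5) ✗
Counterexamples (restrictor pairs failing the scope): 6.

6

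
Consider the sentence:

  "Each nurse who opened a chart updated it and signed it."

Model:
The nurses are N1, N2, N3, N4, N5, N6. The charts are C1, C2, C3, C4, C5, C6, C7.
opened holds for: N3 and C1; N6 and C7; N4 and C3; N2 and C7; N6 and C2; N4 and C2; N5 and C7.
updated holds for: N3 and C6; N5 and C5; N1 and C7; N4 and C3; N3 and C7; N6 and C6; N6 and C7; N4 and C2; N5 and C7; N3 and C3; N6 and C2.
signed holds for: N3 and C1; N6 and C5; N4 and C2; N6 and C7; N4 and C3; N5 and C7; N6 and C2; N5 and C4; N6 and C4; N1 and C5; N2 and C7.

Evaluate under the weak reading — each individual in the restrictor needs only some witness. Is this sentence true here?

"it" takes "a chart" as antecedent — a donkey pronoun bound across the clause boundary.
Weak reading: every nurse n with some opened-chart has at least one opened-chart c such that updated(n,c) ∧ signed(n,c).
Per nurse: N2:✗  N3:✗  N4:✓  N5:✓  N6:✓
N2 has no witness among its opened-charts.

False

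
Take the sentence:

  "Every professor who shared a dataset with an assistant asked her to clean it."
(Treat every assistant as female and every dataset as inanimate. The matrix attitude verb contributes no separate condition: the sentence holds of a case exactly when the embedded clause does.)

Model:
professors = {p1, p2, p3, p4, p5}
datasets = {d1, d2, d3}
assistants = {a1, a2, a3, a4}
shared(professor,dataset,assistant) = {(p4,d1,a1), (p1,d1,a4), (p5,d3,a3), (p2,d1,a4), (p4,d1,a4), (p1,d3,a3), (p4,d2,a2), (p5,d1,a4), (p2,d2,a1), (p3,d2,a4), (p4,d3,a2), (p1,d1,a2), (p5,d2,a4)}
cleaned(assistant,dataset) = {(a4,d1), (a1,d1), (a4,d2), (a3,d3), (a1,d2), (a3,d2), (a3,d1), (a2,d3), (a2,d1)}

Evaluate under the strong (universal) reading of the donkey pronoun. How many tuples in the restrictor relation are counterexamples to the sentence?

"her" takes "an assistant" as antecedent and "it" takes "a dataset"; both are donkey pronouns co-varying with the restrictor.
Strong reading: for every (p,d,a) with shared(p,d,a), cleaned(a,d).
Restrictor triples: (p1,d1,a2)→cleaned(a2,d1) ✓  (p1,d1,a4)→cleaned(a4,d1) ✓  (p1,d3,a3)→cleaned(a3,d3) ✓  (p2,d1,a4)→cleaned(a4,d1) ✓  (p2,d2,a1)→cleaned(a1,d2) ✓  (p3,d2,a4)→cleaned(a4,d2) ✓  (p4,d1,a1)→cleaned(a1,d1) ✓  (p4,d1,a4)→cleaned(a4,d1) ✓  (p4,d2,a2)→cleaned(a2,d2) ✗  (p4,d3,a2)→cleaned(a2,d3) ✓  (p5,d1,a4)→cleaned(a4,d1) ✓  (p5,d2,a4)→cleaned(a4,d2) ✓  (p5,d3,a3)→cleaned(a3,d3) ✓
Counterexamples (restrictor triples failing the scope): 1.

1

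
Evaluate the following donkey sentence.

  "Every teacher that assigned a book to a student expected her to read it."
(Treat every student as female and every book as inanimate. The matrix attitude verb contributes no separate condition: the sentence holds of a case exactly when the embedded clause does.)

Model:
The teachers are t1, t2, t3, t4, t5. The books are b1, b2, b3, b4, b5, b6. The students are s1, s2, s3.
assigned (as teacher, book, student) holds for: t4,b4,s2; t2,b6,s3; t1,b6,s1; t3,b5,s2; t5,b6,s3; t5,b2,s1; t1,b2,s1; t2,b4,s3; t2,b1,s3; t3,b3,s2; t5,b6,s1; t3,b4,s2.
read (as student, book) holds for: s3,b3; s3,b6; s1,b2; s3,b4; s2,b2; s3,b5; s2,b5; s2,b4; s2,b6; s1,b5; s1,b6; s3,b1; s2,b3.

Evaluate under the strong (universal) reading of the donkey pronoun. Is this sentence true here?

True

"her" takes "a student" as antecedent and "it" takes "a book"; both are donkey pronouns co-varying with the restrictor.
Strong reading: for every (t,b,s) with assigned(t,b,s), read(s,b).
Restrictor triples: (t1,b2,s1)→read(s1,b2) ✓  (t1,b6,s1)→read(s1,b6) ✓  (t2,b1,s3)→read(s3,b1) ✓  (t2,b4,s3)→read(s3,b4) ✓  (t2,b6,s3)→read(s3,b6) ✓  (t3,b3,s2)→read(s2,b3) ✓  (t3,b4,s2)→read(s2,b4) ✓  (t3,b5,s2)→read(s2,b5) ✓  (t4,b4,s2)→read(s2,b4) ✓  (t5,b2,s1)→read(s1,b2) ✓  (t5,b6,s1)→read(s1,b6) ✓  (t5,b6,s3)→read(s3,b6) ✓
Every restrictor triple satisfies the scope.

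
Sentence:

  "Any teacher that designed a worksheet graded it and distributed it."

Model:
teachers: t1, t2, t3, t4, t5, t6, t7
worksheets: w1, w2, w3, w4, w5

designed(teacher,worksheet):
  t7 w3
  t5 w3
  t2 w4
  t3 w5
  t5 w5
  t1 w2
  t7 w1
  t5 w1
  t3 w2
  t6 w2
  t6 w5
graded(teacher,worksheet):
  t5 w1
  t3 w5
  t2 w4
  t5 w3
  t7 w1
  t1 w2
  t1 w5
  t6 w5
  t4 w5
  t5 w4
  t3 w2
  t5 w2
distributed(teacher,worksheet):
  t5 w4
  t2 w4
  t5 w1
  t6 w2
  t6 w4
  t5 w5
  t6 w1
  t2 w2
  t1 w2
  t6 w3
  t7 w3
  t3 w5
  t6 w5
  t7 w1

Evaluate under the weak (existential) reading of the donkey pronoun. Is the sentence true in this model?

True

"it" takes "a worksheet" as antecedent — a donkey pronoun bound across the clause boundary.
Weak reading: every teacher t with some designed-worksheet has at least one designed-worksheet w such that graded(t,w) ∧ distributed(t,w).
Per teacher: t1:✓  t2:✓  t3:✓  t5:✓  t6:✓  t7:✓
Every teacher in the restrictor has a witness.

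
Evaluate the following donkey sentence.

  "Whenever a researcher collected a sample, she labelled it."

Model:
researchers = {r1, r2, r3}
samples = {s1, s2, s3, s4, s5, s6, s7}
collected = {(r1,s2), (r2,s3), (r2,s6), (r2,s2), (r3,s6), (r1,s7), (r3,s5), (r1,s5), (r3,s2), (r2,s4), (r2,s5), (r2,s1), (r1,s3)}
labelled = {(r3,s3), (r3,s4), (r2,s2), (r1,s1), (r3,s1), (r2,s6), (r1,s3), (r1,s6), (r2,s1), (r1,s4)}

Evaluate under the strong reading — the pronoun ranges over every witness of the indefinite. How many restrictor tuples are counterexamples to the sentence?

"it" takes "a sample" as antecedent — a donkey pronoun bound across the clause boundary.
Strong reading: for every (r,s) with collected(r,s), labelled(r,s).
Restrictor pairs: (r1,s2) ✗  (r1,s3) ✓  (r1,s5) ✗  (r1,s7) ✗  (r2,s1) ✓  (r2,s2) ✓  (r2,s3) ✗  (r2,s4) ✗  (r2,s5) ✗  (r2,s6) ✓  (r3,s2) ✗  (r3,s5) ✗  (r3,s6) ✗
Counterexamples (restrictor pairs failing the scope): 9.

9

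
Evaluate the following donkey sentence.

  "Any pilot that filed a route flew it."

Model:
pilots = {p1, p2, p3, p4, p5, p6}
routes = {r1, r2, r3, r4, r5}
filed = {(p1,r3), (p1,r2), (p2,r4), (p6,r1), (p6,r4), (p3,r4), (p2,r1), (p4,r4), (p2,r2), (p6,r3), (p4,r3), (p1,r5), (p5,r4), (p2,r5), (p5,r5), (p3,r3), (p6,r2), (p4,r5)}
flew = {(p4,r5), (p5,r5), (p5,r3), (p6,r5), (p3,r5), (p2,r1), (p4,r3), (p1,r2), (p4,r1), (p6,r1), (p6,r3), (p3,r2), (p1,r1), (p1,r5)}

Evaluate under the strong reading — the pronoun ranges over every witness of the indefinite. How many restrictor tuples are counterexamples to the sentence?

10

"it" takes "a route" as antecedent — a donkey pronoun bound across the clause boundary.
Strong reading: for every (p,r) with filed(p,r), flew(p,r).
Restrictor pairs: (p1,r2) ✓  (p1,r3) ✗  (p1,r5) ✓  (p2,r1) ✓  (p2,r2) ✗  (p2,r4) ✗  (p2,r5) ✗  (p3,r3) ✗  (p3,r4) ✗  (p4,r3) ✓  (p4,r4) ✗  (p4,r5) ✓  (p5,r4) ✗  (p5,r5) ✓  (p6,r1) ✓  (p6,r2) ✗  (p6,r3) ✓  (p6,r4) ✗
Counterexamples (restrictor pairs failing the scope): 10.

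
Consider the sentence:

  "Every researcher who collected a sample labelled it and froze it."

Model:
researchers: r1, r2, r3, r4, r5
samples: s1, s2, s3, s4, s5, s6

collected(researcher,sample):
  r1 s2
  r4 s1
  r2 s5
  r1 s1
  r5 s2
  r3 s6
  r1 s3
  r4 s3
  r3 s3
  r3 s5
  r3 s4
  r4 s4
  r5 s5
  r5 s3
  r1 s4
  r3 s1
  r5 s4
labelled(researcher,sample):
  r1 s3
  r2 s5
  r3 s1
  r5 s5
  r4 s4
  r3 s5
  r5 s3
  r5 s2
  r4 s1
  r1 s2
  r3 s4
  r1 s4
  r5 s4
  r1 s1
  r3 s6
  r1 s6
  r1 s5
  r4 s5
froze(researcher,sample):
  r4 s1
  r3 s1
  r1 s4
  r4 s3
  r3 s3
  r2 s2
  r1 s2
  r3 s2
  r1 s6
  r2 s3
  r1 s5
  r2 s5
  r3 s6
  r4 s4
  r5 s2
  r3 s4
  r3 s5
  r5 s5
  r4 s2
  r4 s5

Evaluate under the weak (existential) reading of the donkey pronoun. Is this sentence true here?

"it" takes "a sample" as antecedent — a donkey pronoun bound across the clause boundary.
Weak reading: every researcher r with some collected-sample has at least one collected-sample s such that labelled(r,s) ∧ froze(r,s).
Per researcher: r1:✓  r2:✓  r3:✓  r4:✓  r5:✓
Every researcher in the restrictor has a witness.

True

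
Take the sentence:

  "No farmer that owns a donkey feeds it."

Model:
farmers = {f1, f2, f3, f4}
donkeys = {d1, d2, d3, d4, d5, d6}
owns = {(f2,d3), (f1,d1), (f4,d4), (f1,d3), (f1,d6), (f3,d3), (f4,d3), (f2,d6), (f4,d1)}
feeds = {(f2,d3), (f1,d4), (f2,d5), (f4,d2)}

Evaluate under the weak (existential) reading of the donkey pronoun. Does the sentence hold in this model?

False

"it" takes "a donkey" as antecedent — a donkey pronoun bound across the clause boundary.
Truth condition: for no (f,d) with owns(f,d) does feeds(f,d) hold.
Restrictor pairs — does the scope hold? (f1,d1):fails  (f1,d3):fails  (f1,d6):fails  (f2,d3):holds  (f2,d6):fails  (f3,d3):fails  (f4,d1):fails  (f4,d3):fails  (f4,d4):fails
Scope holds for 1 pair(s), so the sentence is false.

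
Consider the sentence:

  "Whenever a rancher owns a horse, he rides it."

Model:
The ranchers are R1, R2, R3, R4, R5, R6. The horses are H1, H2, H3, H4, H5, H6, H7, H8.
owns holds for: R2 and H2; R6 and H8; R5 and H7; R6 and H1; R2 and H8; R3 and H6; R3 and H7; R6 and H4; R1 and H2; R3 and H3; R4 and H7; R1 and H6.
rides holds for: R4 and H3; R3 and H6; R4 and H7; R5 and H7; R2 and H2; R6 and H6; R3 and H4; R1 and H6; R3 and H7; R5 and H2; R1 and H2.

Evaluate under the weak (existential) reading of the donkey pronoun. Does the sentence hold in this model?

"it" takes "a horse" as antecedent — a donkey pronoun bound across the clause boundary.
Weak reading: every rancher r with some owns-horse has at least one owns-horse h such that rides(r,h).
Per rancher: R1:✓  R2:✓  R3:✓  R4:✓  R5:✓  R6:✗
R6 has no witness among its owns-horses.

False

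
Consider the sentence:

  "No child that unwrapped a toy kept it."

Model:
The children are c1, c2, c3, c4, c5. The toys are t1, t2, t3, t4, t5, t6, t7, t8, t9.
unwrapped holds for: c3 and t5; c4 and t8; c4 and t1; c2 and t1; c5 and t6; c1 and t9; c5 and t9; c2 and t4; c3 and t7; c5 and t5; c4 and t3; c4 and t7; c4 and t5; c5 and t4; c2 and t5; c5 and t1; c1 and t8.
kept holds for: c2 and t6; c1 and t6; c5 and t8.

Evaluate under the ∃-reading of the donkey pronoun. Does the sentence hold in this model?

"it" takes "a toy" as antecedent — a donkey pronoun bound across the clause boundary.
Truth condition: for no (c,t) with unwrapped(c,t) does kept(c,t) hold.
Restrictor pairs — does the scope hold? (c1,t8):fails  (c1,t9):fails  (c2,t1):fails  (c2,t4):fails  (c2,t5):fails  (c3,t5):fails  (c3,t7):fails  (c4,t1):fails  (c4,t3):fails  (c4,t5):fails  (c4,t7):fails  (c4,t8):fails  (c5,t1):fails  (c5,t4):fails  (c5,t5):fails  (c5,t6):fails  (c5,t9):fails
Scope holds for no restrictor pair, so the sentence is true.

True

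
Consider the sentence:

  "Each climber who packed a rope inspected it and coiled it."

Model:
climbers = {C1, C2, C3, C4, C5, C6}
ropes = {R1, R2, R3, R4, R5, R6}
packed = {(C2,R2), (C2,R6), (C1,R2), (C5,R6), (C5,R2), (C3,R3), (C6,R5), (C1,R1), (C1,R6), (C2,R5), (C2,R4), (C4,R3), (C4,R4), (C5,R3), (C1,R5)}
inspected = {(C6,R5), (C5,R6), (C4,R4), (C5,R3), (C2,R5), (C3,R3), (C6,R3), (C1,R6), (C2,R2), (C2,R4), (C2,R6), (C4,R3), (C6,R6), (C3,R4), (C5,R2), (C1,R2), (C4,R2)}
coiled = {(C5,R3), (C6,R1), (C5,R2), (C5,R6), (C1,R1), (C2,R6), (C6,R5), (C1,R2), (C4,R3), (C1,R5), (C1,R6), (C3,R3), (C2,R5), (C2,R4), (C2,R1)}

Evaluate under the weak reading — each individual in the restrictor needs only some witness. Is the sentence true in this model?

"it" takes "a rope" as antecedent — a donkey pronoun bound across the clause boundary.
Weak reading: every climber c with some packed-rope has at least one packed-rope r such that inspected(c,r) ∧ coiled(c,r).
Per climber: C1:✓  C2:✓  C3:✓  C4:✓  C5:✓  C6:✓
Every climber in the restrictor has a witness.

True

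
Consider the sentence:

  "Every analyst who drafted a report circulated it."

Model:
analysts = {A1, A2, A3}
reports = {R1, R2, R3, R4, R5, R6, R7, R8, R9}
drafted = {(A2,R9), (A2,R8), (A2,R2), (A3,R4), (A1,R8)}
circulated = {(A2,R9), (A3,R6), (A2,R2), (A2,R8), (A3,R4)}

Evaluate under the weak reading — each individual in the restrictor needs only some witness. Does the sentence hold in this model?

False

"it" takes "a report" as antecedent — a donkey pronoun bound across the clause boundary.
Weak reading: every analyst a with some drafted-report has at least one drafted-report r such that circulated(a,r).
Per analyst: A1:✗  A2:✓  A3:✓
A1 has no witness among its drafted-reports.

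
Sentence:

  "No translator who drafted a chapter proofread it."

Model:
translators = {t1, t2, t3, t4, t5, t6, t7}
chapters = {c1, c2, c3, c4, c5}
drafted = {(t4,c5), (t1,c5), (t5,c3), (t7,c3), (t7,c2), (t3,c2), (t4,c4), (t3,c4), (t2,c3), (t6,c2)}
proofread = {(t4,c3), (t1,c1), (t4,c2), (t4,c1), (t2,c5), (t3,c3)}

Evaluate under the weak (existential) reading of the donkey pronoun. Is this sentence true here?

"it" takes "a chapter" as antecedent — a donkey pronoun bound across the clause boundary.
Truth condition: for no (t,c) with drafted(t,c) does proofread(t,c) hold.
Restrictor pairs — does the scope hold? (t1,c5):fails  (t2,c3):fails  (t3,c2):fails  (t3,c4):fails  (t4,c4):fails  (t4,c5):fails  (t5,c3):fails  (t6,c2):fails  (t7,c2):fails  (t7,c3):fails
Scope holds for no restrictor pair, so the sentence is true.

True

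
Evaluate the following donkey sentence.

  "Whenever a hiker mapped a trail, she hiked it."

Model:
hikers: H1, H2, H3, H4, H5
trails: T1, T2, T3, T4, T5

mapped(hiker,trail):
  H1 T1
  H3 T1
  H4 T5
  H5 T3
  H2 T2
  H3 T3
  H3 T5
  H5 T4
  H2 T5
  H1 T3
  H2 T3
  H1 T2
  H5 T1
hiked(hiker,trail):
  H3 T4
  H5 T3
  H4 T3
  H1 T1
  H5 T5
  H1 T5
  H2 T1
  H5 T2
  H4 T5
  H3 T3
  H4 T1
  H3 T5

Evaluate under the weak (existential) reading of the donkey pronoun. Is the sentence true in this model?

False

"it" takes "a trail" as antecedent — a donkey pronoun bound across the clause boundary.
Weak reading: every hiker h with some mapped-trail has at least one mapped-trail t such that hiked(h,t).
Per hiker: H1:✓  H2:✗  H3:✓  H4:✓  H5:✓
H2 has no witness among its mapped-trails.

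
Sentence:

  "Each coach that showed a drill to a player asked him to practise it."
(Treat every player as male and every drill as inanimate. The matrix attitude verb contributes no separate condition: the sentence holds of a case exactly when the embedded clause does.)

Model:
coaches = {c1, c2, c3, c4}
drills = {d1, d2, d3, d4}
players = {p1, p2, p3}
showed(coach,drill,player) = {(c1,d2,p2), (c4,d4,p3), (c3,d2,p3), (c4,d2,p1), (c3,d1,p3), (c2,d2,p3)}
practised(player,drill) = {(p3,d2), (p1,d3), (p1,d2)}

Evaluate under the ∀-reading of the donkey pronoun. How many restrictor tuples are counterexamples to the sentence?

3

"him" takes "a player" as antecedent and "it" takes "a drill"; both are donkey pronouns co-varying with the restrictor.
Strong reading: for every (c,d,p) with showed(c,d,p), practised(p,d).
Restrictor triples: (c1,d2,p2)→practised(p2,d2) ✗  (c2,d2,p3)→practised(p3,d2) ✓  (c3,d1,p3)→practised(p3,d1) ✗  (c3,d2,p3)→practised(p3,d2) ✓  (c4,d2,p1)→practised(p1,d2) ✓  (c4,d4,p3)→practised(p3,d4) ✗
Counterexamples (restrictor triples failing the scope): 3.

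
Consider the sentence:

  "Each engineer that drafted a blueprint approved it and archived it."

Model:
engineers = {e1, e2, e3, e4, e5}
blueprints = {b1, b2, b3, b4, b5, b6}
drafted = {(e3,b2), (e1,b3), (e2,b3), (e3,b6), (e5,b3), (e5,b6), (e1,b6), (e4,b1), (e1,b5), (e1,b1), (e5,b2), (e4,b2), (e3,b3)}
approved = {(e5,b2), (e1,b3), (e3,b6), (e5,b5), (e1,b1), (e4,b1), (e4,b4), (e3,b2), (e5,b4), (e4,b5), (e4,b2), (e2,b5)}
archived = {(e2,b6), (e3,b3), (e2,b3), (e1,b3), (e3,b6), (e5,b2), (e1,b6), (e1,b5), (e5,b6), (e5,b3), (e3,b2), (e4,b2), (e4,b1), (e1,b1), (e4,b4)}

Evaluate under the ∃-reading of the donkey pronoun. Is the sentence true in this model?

False

"it" takes "a blueprint" as antecedent — a donkey pronoun bound across the clause boundary.
Weak reading: every engineer e with some drafted-blueprint has at least one drafted-blueprint b such that approved(e,b) ∧ archived(e,b).
Per engineer: e1:✓  e2:✗  e3:✓  e4:✓  e5:✓
e2 has no witness among its drafted-blueprints.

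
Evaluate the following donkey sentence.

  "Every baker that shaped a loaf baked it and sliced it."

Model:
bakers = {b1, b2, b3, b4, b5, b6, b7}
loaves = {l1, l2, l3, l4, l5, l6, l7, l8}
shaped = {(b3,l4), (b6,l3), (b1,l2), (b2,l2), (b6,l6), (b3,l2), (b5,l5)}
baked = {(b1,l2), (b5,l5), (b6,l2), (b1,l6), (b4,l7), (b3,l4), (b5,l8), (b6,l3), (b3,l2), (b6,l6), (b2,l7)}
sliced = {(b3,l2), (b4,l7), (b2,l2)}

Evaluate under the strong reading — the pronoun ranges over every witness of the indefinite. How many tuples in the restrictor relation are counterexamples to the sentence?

"it" takes "a loaf" as antecedent — a donkey pronoun bound across the clause boundary.
Strong reading: for every (b,l) with shaped(b,l), baked(b,l) ∧ sliced(b,l).
Restrictor pairs: (b1,l2) ✗  (b2,l2) ✗  (b3,l2) ✓  (b3,l4) ✗  (b5,l5) ✗  (b6,l3) ✗  (b6,l6) ✗
Counterexamples (restrictor pairs failing the scope): 6.

6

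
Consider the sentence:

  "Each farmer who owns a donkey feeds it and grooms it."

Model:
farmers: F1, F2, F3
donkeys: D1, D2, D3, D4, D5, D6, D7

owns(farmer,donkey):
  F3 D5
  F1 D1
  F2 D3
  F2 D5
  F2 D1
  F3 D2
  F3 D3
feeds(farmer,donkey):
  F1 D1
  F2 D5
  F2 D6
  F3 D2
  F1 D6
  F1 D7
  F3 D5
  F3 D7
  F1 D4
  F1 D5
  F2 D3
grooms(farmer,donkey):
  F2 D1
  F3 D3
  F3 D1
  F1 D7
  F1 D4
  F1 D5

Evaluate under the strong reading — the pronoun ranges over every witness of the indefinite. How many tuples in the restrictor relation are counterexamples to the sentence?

7

"it" takes "a donkey" as antecedent — a donkey pronoun bound across the clause boundary.
Strong reading: for every (f,d) with owns(f,d), feeds(f,d) ∧ grooms(f,d).
Restrictor pairs: (F1,D1) ✗  (F2,D1) ✗  (F2,D3) ✗  (F2,D5) ✗  (F3,D2) ✗  (F3,D3) ✗  (F3,D5) ✗
Counterexamples (restrictor pairs failing the scope): 7.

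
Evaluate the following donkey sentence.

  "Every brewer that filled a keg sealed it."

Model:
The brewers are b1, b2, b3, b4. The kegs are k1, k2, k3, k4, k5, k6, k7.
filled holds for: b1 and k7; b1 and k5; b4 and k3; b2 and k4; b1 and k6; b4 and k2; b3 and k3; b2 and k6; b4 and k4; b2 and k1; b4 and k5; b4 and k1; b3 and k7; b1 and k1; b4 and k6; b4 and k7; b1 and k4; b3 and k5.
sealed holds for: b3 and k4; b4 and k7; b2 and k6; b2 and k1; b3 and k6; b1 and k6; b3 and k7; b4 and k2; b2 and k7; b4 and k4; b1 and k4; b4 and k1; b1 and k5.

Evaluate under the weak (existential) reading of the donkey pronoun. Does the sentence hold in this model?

"it" takes "a keg" as antecedent — a donkey pronoun bound across the clause boundary.
Weak reading: every brewer b with some filled-keg has at least one filled-keg k such that sealed(b,k).
Per brewer: b1:✓  b2:✓  b3:✓  b4:✓
Every brewer in the restrictor has a witness.

True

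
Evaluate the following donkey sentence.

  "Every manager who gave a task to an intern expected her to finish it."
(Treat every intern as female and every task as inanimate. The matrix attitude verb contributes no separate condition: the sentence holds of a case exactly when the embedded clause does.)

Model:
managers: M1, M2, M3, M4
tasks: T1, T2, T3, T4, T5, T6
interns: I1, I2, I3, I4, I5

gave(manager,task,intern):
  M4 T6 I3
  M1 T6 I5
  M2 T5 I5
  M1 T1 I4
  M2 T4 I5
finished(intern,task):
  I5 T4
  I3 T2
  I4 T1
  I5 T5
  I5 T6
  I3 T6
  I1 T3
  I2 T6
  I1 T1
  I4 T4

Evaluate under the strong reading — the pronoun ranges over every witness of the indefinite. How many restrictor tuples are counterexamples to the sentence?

0

"her" takes "an intern" as antecedent and "it" takes "a task"; both are donkey pronouns co-varying with the restrictor.
Strong reading: for every (m,t,i) with gave(m,t,i), finished(i,t).
Restrictor triples: (M1,T1,I4)→finished(I4,T1) ✓  (M1,T6,I5)→finished(I5,T6) ✓  (M2,T4,I5)→finished(I5,T4) ✓  (M2,T5,I5)→finished(I5,T5) ✓  (M4,T6,I3)→finished(I3,T6) ✓
Counterexamples (restrictor triples failing the scope): 0.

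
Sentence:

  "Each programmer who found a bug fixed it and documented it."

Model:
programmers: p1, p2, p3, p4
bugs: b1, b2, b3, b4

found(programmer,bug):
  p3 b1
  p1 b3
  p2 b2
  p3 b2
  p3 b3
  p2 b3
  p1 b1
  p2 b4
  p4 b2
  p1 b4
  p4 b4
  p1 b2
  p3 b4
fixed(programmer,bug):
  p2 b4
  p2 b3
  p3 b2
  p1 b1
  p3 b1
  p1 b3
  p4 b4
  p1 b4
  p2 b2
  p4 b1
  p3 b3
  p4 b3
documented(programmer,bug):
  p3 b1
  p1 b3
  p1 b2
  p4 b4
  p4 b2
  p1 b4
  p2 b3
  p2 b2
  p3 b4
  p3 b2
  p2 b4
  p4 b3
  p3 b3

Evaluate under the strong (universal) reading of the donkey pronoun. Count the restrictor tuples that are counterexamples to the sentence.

4

"it" takes "a bug" as antecedent — a donkey pronoun bound across the clause boundary.
Strong reading: for every (p,b) with found(p,b), fixed(p,b) ∧ documented(p,b).
Restrictor pairs: (p1,b1) ✗  (p1,b2) ✗  (p1,b3) ✓  (p1,b4) ✓  (p2,b2) ✓  (p2,b3) ✓  (p2,b4) ✓  (p3,b1) ✓  (p3,b2) ✓  (p3,b3) ✓  (p3,b4) ✗  (p4,b2) ✗  (p4,b4) ✓
Counterexamples (restrictor pairs failing the scope): 4.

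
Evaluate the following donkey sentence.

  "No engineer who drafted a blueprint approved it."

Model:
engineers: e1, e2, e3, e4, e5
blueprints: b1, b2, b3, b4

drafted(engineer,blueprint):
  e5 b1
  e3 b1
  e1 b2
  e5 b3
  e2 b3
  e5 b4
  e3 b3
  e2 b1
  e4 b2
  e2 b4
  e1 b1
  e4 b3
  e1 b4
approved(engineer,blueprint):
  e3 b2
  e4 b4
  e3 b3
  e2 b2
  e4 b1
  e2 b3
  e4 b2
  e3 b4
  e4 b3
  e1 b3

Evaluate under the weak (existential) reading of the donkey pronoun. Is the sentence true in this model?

False

"it" takes "a blueprint" as antecedent — a donkey pronoun bound across the clause boundary.
Truth condition: for no (e,b) with drafted(e,b) does approved(e,b) hold.
Restrictor pairs — does the scope hold? (e1,b1):fails  (e1,b2):fails  (e1,b4):fails  (e2,b1):fails  (e2,b3):holds  (e2,b4):fails  (e3,b1):fails  (e3,b3):holds  (e4,b2):holds  (e4,b3):holds  (e5,b1):fails  (e5,b3):fails  (e5,b4):fails
Scope holds for 4 pair(s), so the sentence is false.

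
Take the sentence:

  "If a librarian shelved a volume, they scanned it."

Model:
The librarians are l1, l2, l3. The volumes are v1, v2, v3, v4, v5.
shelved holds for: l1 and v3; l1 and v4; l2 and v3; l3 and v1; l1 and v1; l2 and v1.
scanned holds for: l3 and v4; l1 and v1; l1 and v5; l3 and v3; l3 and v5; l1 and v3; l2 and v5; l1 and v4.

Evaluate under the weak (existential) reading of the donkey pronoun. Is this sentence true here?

False

"it" takes "a volume" as antecedent — a donkey pronoun bound across the clause boundary.
Weak reading: every librarian l with some shelved-volume has at least one shelved-volume v such that scanned(l,v).
Per librarian: l1:✓  l2:✗  l3:✗
l2 has no witness among its shelved-volumes.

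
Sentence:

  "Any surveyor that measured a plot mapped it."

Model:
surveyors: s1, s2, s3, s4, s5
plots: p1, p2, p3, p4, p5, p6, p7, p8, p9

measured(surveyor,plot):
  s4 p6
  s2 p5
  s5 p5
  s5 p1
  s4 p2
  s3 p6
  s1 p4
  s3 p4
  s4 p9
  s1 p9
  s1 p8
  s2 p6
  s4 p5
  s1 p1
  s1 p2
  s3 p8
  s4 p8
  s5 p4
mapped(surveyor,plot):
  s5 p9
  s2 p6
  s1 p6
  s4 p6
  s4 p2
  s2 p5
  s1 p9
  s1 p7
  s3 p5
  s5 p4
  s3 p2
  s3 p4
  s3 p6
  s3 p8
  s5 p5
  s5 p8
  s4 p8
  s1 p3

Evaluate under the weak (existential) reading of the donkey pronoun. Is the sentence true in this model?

"it" takes "a plot" as antecedent — a donkey pronoun bound across the clause boundary.
Weak reading: every surveyor s with some measured-plot has at least one measured-plot p such that mapped(s,p).
Per surveyor: s1:✓  s2:✓  s3:✓  s4:✓  s5:✓
Every surveyor in the restrictor has a witness.

True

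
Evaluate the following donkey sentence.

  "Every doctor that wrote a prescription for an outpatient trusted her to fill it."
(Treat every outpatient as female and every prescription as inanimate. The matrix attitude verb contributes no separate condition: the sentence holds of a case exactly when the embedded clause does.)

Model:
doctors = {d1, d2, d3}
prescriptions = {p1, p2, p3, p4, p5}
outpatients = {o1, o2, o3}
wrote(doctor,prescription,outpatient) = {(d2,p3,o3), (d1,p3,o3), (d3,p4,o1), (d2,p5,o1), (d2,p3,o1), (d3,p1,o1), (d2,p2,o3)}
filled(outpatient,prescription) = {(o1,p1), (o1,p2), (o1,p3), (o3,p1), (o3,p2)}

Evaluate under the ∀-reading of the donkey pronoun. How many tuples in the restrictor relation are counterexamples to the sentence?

"her" takes "an outpatient" as antecedent and "it" takes "a prescription"; both are donkey pronouns co-varying with the restrictor.
Strong reading: for every (d,p,o) with wrote(d,p,o), filled(o,p).
Restrictor triples: (d1,p3,o3)→filled(o3,p3) ✗  (d2,p2,o3)→filled(o3,p2) ✓  (d2,p3,o1)→filled(o1,p3) ✓  (d2,p3,o3)→filled(o3,p3) ✗  (d2,p5,o1)→filled(o1,p5) ✗  (d3,p1,o1)→filled(o1,p1) ✓  (d3,p4,o1)→filled(o1,p4) ✗
Counterexamples (restrictor triples failing the scope): 4.

4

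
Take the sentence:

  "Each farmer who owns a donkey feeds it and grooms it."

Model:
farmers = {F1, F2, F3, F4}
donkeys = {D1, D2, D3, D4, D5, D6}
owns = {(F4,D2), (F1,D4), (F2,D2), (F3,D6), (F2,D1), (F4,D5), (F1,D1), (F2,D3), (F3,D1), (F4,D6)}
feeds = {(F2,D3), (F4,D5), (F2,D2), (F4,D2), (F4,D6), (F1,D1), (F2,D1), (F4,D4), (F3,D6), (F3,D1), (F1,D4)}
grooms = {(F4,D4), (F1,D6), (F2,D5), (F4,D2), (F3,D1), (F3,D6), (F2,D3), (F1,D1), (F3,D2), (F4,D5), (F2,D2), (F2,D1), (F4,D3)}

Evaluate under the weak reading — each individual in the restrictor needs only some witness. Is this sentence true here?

"it" takes "a donkey" as antecedent — a donkey pronoun bound across the clause boundary.
Weak reading: every farmer f with some owns-donkey has at least one owns-donkey d such that feeds(f,d) ∧ grooms(f,d).
Per farmer: F1:✓  F2:✓  F3:✓  F4:✓
Every farmer in the restrictor has a witness.

True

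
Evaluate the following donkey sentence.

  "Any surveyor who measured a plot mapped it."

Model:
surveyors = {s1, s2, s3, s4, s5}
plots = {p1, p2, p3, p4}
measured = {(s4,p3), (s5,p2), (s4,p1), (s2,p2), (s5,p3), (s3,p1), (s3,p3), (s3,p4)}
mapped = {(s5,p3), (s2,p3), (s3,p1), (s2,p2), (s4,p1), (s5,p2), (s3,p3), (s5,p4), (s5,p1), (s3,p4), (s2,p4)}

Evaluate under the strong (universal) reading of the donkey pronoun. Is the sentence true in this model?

"it" takes "a plot" as antecedent — a donkey pronoun bound across the clause boundary.
Strong reading: for every (s,p) with measured(s,p), mapped(s,p).
Restrictor pairs: (s2,p2) ✓  (s3,p1) ✓  (s3,p3) ✓  (s3,p4) ✓  (s4,p1) ✓  (s4,p3) ✗  (s5,p2) ✓  (s5,p3) ✓
Counterexample: (s4,p3) is in measured but fails the scope.

False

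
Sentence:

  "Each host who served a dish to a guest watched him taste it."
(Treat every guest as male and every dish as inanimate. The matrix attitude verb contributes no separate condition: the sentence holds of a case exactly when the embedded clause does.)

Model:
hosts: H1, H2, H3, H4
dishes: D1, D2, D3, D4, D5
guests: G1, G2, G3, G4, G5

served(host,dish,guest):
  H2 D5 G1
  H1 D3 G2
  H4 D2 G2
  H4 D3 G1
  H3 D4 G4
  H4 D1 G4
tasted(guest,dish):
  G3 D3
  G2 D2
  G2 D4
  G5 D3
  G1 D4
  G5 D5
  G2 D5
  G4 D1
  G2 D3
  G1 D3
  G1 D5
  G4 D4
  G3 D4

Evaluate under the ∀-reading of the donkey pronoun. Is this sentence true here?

"him" takes "a guest" as antecedent and "it" takes "a dish"; both are donkey pronouns co-varying with the restrictor.
Strong reading: for every (h,d,g) with served(h,d,g), tasted(g,d).
Restrictor triples: (H1,D3,G2)→tasted(G2,D3) ✓  (H2,D5,G1)→tasted(G1,D5) ✓  (H3,D4,G4)→tasted(G4,D4) ✓  (H4,D1,G4)→tasted(G4,D1) ✓  (H4,D2,G2)→tasted(G2,D2) ✓  (H4,D3,G1)→tasted(G1,D3) ✓
Every restrictor triple satisfies the scope.

True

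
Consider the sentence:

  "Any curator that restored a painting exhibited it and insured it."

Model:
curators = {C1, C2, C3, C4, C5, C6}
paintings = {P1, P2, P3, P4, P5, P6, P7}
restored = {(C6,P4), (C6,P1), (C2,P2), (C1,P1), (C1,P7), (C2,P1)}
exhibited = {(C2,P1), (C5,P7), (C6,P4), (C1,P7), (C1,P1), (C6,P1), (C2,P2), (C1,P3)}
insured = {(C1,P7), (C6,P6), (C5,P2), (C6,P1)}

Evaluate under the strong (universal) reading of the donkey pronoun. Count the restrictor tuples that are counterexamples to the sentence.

4

"it" takes "a painting" as antecedent — a donkey pronoun bound across the clause boundary.
Strong reading: for every (c,p) with restored(c,p), exhibited(c,p) ∧ insured(c,p).
Restrictor pairs: (C1,P1) ✗  (C1,P7) ✓  (C2,P1) ✗  (C2,P2) ✗  (C6,P1) ✓  (C6,P4) ✗
Counterexamples (restrictor pairs failing the scope): 4.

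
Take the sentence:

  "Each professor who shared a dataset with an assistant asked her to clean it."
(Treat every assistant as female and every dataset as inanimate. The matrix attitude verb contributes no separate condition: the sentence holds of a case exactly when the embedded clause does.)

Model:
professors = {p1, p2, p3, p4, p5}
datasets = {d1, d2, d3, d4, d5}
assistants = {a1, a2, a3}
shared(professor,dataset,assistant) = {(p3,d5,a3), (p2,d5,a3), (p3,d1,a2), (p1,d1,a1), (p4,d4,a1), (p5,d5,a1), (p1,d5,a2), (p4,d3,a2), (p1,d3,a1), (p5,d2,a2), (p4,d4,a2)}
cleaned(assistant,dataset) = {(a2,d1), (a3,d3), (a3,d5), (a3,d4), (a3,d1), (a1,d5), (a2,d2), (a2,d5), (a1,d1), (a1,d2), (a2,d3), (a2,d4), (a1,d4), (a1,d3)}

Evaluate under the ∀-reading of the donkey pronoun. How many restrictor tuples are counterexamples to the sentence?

"her" takes "an assistant" as antecedent and "it" takes "a dataset"; both are donkey pronouns co-varying with the restrictor.
Strong reading: for every (p,d,a) with shared(p,d,a), cleaned(a,d).
Restrictor triples: (p1,d1,a1)→cleaned(a1,d1) ✓  (p1,d3,a1)→cleaned(a1,d3) ✓  (p1,d5,a2)→cleaned(a2,d5) ✓  (p2,d5,a3)→cleaned(a3,d5) ✓  (p3,d1,a2)→cleaned(a2,d1) ✓  (p3,d5,a3)→cleaned(a3,d5) ✓  (p4,d3,a2)→cleaned(a2,d3) ✓  (p4,d4,a1)→cleaned(a1,d4) ✓  (p4,d4,a2)→cleaned(a2,d4) ✓  (p5,d2,a2)→cleaned(a2,d2) ✓  (p5,d5,a1)→cleaned(a1,d5) ✓
Counterexamples (restrictor triples failing the scope): 0.

0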